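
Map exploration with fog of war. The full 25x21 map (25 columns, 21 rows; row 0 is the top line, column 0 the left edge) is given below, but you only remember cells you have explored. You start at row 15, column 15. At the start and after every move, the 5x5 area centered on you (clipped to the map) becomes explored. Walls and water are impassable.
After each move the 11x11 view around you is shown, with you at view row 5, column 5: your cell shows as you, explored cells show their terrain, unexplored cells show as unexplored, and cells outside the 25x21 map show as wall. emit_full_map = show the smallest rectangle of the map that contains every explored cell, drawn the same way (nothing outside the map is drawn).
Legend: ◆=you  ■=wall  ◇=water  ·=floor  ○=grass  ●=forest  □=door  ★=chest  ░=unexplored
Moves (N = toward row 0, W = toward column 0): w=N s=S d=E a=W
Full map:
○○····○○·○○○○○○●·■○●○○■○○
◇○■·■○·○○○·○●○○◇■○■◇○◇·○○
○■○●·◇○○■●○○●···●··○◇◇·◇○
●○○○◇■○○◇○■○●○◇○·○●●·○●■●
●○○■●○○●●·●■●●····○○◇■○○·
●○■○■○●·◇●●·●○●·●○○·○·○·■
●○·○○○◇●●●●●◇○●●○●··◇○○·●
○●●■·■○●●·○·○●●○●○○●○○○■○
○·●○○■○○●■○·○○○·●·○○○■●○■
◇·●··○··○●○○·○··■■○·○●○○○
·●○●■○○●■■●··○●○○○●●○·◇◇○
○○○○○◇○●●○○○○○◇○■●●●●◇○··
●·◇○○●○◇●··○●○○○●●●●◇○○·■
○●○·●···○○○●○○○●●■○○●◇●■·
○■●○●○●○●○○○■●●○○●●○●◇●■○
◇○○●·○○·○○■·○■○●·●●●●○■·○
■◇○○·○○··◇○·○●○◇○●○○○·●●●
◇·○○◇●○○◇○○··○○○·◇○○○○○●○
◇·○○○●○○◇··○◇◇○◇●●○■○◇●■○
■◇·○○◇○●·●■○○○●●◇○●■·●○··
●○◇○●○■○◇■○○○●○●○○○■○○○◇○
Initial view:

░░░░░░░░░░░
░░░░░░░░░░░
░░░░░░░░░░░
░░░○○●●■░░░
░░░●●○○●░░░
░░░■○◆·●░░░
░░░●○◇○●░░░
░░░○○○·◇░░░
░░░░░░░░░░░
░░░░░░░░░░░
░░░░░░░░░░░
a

░░░░░░░░░░░
░░░░░░░░░░░
░░░░░░░░░░░
░░░○○○●●■░░
░░░■●●○○●░░
░░░○■◆●·●░░
░░░○●○◇○●░░
░░░·○○○·◇░░
░░░░░░░░░░░
░░░░░░░░░░░
░░░░░░░░░░░

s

░░░░░░░░░░░
░░░░░░░░░░░
░░░○○○●●■░░
░░░■●●○○●░░
░░░○■○●·●░░
░░░○●◆◇○●░░
░░░·○○○·◇░░
░░░◇◇○◇●░░░
░░░░░░░░░░░
░░░░░░░░░░░
■■■■■■■■■■■

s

░░░░░░░░░░░
░░░○○○●●■░░
░░░■●●○○●░░
░░░○■○●·●░░
░░░○●○◇○●░░
░░░·○◆○·◇░░
░░░◇◇○◇●░░░
░░░○○●●◇░░░
░░░░░░░░░░░
■■■■■■■■■■■
■■■■■■■■■■■

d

░░░░░░░░░░░
░░○○○●●■░░░
░░■●●○○●░░░
░░○■○●·●░░░
░░○●○◇○●░░░
░░·○○◆·◇░░░
░░◇◇○◇●●░░░
░░○○●●◇○░░░
░░░░░░░░░░░
■■■■■■■■■■■
■■■■■■■■■■■

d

░░░░░░░░░░░
░○○○●●■░░░░
░■●●○○●░░░░
░○■○●·●●░░░
░○●○◇○●○░░░
░·○○○◆◇○░░░
░◇◇○◇●●○░░░
░○○●●◇○●░░░
░░░░░░░░░░░
■■■■■■■■■■■
■■■■■■■■■■■

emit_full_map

○○○●●■░
■●●○○●░
○■○●·●●
○●○◇○●○
·○○○◆◇○
◇◇○◇●●○
○○●●◇○●

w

░░░░░░░░░░░
░░░░░░░░░░░
░○○○●●■░░░░
░■●●○○●●░░░
░○■○●·●●░░░
░○●○◇◆●○░░░
░·○○○·◇○░░░
░◇◇○◇●●○░░░
░○○●●◇○●░░░
░░░░░░░░░░░
■■■■■■■■■■■

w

░░░░░░░░░░░
░░░░░░░░░░░
░░░░░░░░░░░
░○○○●●■○░░░
░■●●○○●●░░░
░○■○●◆●●░░░
░○●○◇○●○░░░
░·○○○·◇○░░░
░◇◇○◇●●○░░░
░○○●●◇○●░░░
░░░░░░░░░░░

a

░░░░░░░░░░░
░░░░░░░░░░░
░░░░░░░░░░░
░░○○○●●■○░░
░░■●●○○●●░░
░░○■○◆·●●░░
░░○●○◇○●○░░
░░·○○○·◇○░░
░░◇◇○◇●●○░░
░░○○●●◇○●░░
░░░░░░░░░░░

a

░░░░░░░░░░░
░░░░░░░░░░░
░░░░░░░░░░░
░░░○○○●●■○░
░░░■●●○○●●░
░░░○■◆●·●●░
░░░○●○◇○●○░
░░░·○○○·◇○░
░░░◇◇○◇●●○░
░░░○○●●◇○●░
░░░░░░░░░░░

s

░░░░░░░░░░░
░░░░░░░░░░░
░░░○○○●●■○░
░░░■●●○○●●░
░░░○■○●·●●░
░░░○●◆◇○●○░
░░░·○○○·◇○░
░░░◇◇○◇●●○░
░░░○○●●◇○●░
░░░░░░░░░░░
■■■■■■■■■■■

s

░░░░░░░░░░░
░░░○○○●●■○░
░░░■●●○○●●░
░░░○■○●·●●░
░░░○●○◇○●○░
░░░·○◆○·◇○░
░░░◇◇○◇●●○░
░░░○○●●◇○●░
░░░░░░░░░░░
■■■■■■■■■■■
■■■■■■■■■■■

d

░░░░░░░░░░░
░░○○○●●■○░░
░░■●●○○●●░░
░░○■○●·●●░░
░░○●○◇○●○░░
░░·○○◆·◇○░░
░░◇◇○◇●●○░░
░░○○●●◇○●░░
░░░░░░░░░░░
■■■■■■■■■■■
■■■■■■■■■■■

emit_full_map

○○○●●■○
■●●○○●●
○■○●·●●
○●○◇○●○
·○○◆·◇○
◇◇○◇●●○
○○●●◇○●

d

░░░░░░░░░░░
░○○○●●■○░░░
░■●●○○●●░░░
░○■○●·●●░░░
░○●○◇○●○░░░
░·○○○◆◇○░░░
░◇◇○◇●●○░░░
░○○●●◇○●░░░
░░░░░░░░░░░
■■■■■■■■■■■
■■■■■■■■■■■

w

░░░░░░░░░░░
░░░░░░░░░░░
░○○○●●■○░░░
░■●●○○●●░░░
░○■○●·●●░░░
░○●○◇◆●○░░░
░·○○○·◇○░░░
░◇◇○◇●●○░░░
░○○●●◇○●░░░
░░░░░░░░░░░
■■■■■■■■■■■

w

░░░░░░░░░░░
░░░░░░░░░░░
░░░░░░░░░░░
░○○○●●■○░░░
░■●●○○●●░░░
░○■○●◆●●░░░
░○●○◇○●○░░░
░·○○○·◇○░░░
░◇◇○◇●●○░░░
░○○●●◇○●░░░
░░░░░░░░░░░

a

░░░░░░░░░░░
░░░░░░░░░░░
░░░░░░░░░░░
░░○○○●●■○░░
░░■●●○○●●░░
░░○■○◆·●●░░
░░○●○◇○●○░░
░░·○○○·◇○░░
░░◇◇○◇●●○░░
░░○○●●◇○●░░
░░░░░░░░░░░


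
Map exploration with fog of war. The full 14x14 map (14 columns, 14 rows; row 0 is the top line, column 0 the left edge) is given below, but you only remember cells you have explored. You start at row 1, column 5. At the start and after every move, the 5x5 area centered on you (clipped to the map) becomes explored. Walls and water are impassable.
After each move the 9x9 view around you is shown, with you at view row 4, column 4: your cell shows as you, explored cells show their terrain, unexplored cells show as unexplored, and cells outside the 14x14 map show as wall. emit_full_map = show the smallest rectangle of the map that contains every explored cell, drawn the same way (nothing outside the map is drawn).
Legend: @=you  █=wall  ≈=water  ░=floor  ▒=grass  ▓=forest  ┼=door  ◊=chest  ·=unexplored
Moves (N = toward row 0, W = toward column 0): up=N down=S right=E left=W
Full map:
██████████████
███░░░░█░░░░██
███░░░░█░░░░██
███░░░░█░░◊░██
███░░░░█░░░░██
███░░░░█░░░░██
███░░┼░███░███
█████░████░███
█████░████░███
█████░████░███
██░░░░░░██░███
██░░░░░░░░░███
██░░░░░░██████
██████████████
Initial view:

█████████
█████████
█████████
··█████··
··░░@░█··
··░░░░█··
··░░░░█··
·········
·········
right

█████████
█████████
█████████
·██████··
·░░░@█░··
·░░░░█░··
·░░░░█░··
·········
·········

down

█████████
█████████
·██████··
·░░░░█░··
·░░░@█░··
·░░░░█░··
··░░░█░··
·········
·········

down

█████████
·██████··
·░░░░█░··
·░░░░█░··
·░░░@█░··
··░░░█░··
··░░░█░··
·········
·········

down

·██████··
·░░░░█░··
·░░░░█░··
·░░░░█░··
··░░@█░··
··░░░█░··
··░┼░██··
·········
·········

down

·░░░░█░··
·░░░░█░··
·░░░░█░··
··░░░█░··
··░░@█░··
··░┼░██··
··█░███··
·········
·········

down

·░░░░█░··
·░░░░█░··
··░░░█░··
··░░░█░··
··░┼@██··
··█░███··
··█░███··
·········
·········

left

··░░░░█░·
··░░░░█░·
··░░░░█░·
··░░░░█░·
··░░@░██·
··██░███·
··██░███·
·········
·········

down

··░░░░█░·
··░░░░█░·
··░░░░█░·
··░░┼░██·
··██@███·
··██░███·
··██░██··
·········
·········

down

··░░░░█░·
··░░░░█░·
··░░┼░██·
··██░███·
··██@███·
··██░██··
··░░░░░··
·········
·········

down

··░░░░█░·
··░░┼░██·
··██░███·
··██░███·
··██@██··
··░░░░░··
··░░░░░··
·········
·········

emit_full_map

██████
░░░░█░
░░░░█░
░░░░█░
░░░░█░
░░░░█░
░░┼░██
██░███
██░███
██@██·
░░░░░·
░░░░░·

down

··░░┼░██·
··██░███·
··██░███·
··██░██··
··░░@░░··
··░░░░░··
··░░░░░··
·········
█████████

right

·░░┼░██··
·██░███··
·██░███··
·██░███··
·░░░@░█··
·░░░░░░··
·░░░░░█··
·········
█████████

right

░░┼░██···
██░███···
██░████··
██░████··
░░░░@██··
░░░░░░░··
░░░░░██··
·········
█████████

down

██░███···
██░████··
██░████··
░░░░░██··
░░░░@░░··
░░░░░██··
··█████··
█████████
█████████

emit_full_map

██████·
░░░░█░·
░░░░█░·
░░░░█░·
░░░░█░·
░░░░█░·
░░┼░██·
██░███·
██░████
██░████
░░░░░██
░░░░@░░
░░░░░██
··█████

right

█░███····
█░████···
█░████░··
░░░░██░··
░░░░@░░··
░░░░███··
·██████··
█████████
█████████

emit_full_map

██████··
░░░░█░··
░░░░█░··
░░░░█░··
░░░░█░··
░░░░█░··
░░┼░██··
██░███··
██░████·
██░████░
░░░░░██░
░░░░░@░░
░░░░░███
··██████


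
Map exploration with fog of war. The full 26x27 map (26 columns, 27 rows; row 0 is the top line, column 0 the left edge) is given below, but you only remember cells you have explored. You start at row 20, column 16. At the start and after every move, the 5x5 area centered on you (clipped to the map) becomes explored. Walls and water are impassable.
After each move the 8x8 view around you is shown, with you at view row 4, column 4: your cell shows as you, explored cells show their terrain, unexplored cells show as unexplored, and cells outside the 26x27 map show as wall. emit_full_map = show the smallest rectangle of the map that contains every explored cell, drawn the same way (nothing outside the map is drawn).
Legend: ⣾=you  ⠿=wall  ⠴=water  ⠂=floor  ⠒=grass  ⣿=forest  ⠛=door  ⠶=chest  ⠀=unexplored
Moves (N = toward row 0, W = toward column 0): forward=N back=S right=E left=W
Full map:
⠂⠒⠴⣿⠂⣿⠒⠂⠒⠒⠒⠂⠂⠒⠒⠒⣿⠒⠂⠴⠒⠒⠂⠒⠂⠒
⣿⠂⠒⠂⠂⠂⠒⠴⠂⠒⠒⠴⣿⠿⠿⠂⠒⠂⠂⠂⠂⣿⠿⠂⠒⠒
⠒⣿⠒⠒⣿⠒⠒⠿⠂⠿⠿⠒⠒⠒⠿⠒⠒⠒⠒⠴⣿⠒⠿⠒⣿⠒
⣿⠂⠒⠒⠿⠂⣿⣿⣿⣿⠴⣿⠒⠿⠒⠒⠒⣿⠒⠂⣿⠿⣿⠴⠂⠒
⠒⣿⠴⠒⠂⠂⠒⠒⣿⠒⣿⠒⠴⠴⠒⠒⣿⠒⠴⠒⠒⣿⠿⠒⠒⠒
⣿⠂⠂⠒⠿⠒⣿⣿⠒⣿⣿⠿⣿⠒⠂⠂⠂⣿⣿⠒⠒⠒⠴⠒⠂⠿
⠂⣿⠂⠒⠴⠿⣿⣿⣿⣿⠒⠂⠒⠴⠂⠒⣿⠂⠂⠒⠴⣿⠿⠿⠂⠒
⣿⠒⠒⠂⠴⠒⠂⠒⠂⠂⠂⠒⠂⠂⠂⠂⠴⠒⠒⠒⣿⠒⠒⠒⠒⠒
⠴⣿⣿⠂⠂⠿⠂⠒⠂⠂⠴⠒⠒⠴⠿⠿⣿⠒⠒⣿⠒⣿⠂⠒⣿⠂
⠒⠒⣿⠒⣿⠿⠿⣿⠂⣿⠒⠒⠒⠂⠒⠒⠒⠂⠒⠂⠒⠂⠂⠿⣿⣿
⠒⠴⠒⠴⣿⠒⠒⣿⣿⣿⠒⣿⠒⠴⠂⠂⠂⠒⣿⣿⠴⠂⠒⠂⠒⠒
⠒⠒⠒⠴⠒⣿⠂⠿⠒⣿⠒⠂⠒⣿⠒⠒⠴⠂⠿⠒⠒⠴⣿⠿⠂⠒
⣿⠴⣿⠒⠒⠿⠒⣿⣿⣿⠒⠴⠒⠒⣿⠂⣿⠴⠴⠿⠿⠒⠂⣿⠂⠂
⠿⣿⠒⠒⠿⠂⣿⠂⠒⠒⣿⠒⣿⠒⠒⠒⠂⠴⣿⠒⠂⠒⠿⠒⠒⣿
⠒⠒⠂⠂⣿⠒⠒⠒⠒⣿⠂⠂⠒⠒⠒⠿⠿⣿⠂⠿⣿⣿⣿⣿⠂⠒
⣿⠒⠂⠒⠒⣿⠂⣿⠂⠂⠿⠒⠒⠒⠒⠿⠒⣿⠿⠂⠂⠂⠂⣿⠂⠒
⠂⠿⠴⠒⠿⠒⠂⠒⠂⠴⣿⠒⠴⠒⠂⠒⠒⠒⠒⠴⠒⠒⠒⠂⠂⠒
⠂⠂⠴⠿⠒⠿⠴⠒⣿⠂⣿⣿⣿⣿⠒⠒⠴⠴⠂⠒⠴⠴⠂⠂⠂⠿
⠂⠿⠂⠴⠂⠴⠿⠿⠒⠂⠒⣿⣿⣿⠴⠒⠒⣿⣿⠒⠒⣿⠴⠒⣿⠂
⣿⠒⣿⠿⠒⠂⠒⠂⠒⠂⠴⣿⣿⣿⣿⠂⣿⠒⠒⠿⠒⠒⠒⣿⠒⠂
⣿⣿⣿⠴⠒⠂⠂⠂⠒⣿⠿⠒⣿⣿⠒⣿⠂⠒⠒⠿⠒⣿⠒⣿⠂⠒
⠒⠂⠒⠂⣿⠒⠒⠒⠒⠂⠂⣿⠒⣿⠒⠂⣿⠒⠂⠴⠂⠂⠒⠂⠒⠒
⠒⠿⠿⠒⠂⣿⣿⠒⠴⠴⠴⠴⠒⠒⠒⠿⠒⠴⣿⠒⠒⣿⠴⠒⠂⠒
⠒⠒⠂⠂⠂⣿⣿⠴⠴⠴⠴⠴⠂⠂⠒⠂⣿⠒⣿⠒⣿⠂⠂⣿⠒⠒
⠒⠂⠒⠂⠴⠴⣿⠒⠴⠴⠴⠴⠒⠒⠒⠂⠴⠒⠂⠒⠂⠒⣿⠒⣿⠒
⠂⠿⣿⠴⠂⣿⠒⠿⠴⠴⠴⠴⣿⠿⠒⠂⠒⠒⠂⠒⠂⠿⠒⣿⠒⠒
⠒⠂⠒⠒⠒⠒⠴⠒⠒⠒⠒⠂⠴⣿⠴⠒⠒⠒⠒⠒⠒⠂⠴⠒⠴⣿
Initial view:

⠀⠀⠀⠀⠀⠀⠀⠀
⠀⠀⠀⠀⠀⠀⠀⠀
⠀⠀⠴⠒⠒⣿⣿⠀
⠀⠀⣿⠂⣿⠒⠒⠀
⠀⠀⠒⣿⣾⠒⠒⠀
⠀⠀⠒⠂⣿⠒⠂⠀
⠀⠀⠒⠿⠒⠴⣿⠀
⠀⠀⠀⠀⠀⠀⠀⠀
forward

⠀⠀⠀⠀⠀⠀⠀⠀
⠀⠀⠀⠀⠀⠀⠀⠀
⠀⠀⠒⠒⠴⠴⠂⠀
⠀⠀⠴⠒⠒⣿⣿⠀
⠀⠀⣿⠂⣾⠒⠒⠀
⠀⠀⠒⣿⠂⠒⠒⠀
⠀⠀⠒⠂⣿⠒⠂⠀
⠀⠀⠒⠿⠒⠴⣿⠀

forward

⠀⠀⠀⠀⠀⠀⠀⠀
⠀⠀⠀⠀⠀⠀⠀⠀
⠀⠀⠂⠒⠒⠒⠒⠀
⠀⠀⠒⠒⠴⠴⠂⠀
⠀⠀⠴⠒⣾⣿⣿⠀
⠀⠀⣿⠂⣿⠒⠒⠀
⠀⠀⠒⣿⠂⠒⠒⠀
⠀⠀⠒⠂⣿⠒⠂⠀

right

⠀⠀⠀⠀⠀⠀⠀⠀
⠀⠀⠀⠀⠀⠀⠀⠀
⠀⠂⠒⠒⠒⠒⠴⠀
⠀⠒⠒⠴⠴⠂⠒⠀
⠀⠴⠒⠒⣾⣿⠒⠀
⠀⣿⠂⣿⠒⠒⠿⠀
⠀⠒⣿⠂⠒⠒⠿⠀
⠀⠒⠂⣿⠒⠂⠀⠀

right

⠀⠀⠀⠀⠀⠀⠀⠀
⠀⠀⠀⠀⠀⠀⠀⠀
⠂⠒⠒⠒⠒⠴⠒⠀
⠒⠒⠴⠴⠂⠒⠴⠀
⠴⠒⠒⣿⣾⠒⠒⠀
⣿⠂⣿⠒⠒⠿⠒⠀
⠒⣿⠂⠒⠒⠿⠒⠀
⠒⠂⣿⠒⠂⠀⠀⠀

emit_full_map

⠂⠒⠒⠒⠒⠴⠒
⠒⠒⠴⠴⠂⠒⠴
⠴⠒⠒⣿⣾⠒⠒
⣿⠂⣿⠒⠒⠿⠒
⠒⣿⠂⠒⠒⠿⠒
⠒⠂⣿⠒⠂⠀⠀
⠒⠿⠒⠴⣿⠀⠀

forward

⠀⠀⠀⠀⠀⠀⠀⠀
⠀⠀⠀⠀⠀⠀⠀⠀
⠀⠀⠒⣿⠿⠂⠂⠀
⠂⠒⠒⠒⠒⠴⠒⠀
⠒⠒⠴⠴⣾⠒⠴⠀
⠴⠒⠒⣿⣿⠒⠒⠀
⣿⠂⣿⠒⠒⠿⠒⠀
⠒⣿⠂⠒⠒⠿⠒⠀

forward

⠀⠀⠀⠀⠀⠀⠀⠀
⠀⠀⠀⠀⠀⠀⠀⠀
⠀⠀⠿⣿⠂⠿⣿⠀
⠀⠀⠒⣿⠿⠂⠂⠀
⠂⠒⠒⠒⣾⠴⠒⠀
⠒⠒⠴⠴⠂⠒⠴⠀
⠴⠒⠒⣿⣿⠒⠒⠀
⣿⠂⣿⠒⠒⠿⠒⠀

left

⠀⠀⠀⠀⠀⠀⠀⠀
⠀⠀⠀⠀⠀⠀⠀⠀
⠀⠀⠿⠿⣿⠂⠿⣿
⠀⠀⠿⠒⣿⠿⠂⠂
⠀⠂⠒⠒⣾⠒⠴⠒
⠀⠒⠒⠴⠴⠂⠒⠴
⠀⠴⠒⠒⣿⣿⠒⠒
⠀⣿⠂⣿⠒⠒⠿⠒

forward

⠀⠀⠀⠀⠀⠀⠀⠀
⠀⠀⠀⠀⠀⠀⠀⠀
⠀⠀⠒⠂⠴⣿⠒⠀
⠀⠀⠿⠿⣿⠂⠿⣿
⠀⠀⠿⠒⣾⠿⠂⠂
⠀⠂⠒⠒⠒⠒⠴⠒
⠀⠒⠒⠴⠴⠂⠒⠴
⠀⠴⠒⠒⣿⣿⠒⠒

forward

⠀⠀⠀⠀⠀⠀⠀⠀
⠀⠀⠀⠀⠀⠀⠀⠀
⠀⠀⠂⣿⠴⠴⠿⠀
⠀⠀⠒⠂⠴⣿⠒⠀
⠀⠀⠿⠿⣾⠂⠿⣿
⠀⠀⠿⠒⣿⠿⠂⠂
⠀⠂⠒⠒⠒⠒⠴⠒
⠀⠒⠒⠴⠴⠂⠒⠴

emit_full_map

⠀⠂⣿⠴⠴⠿⠀
⠀⠒⠂⠴⣿⠒⠀
⠀⠿⠿⣾⠂⠿⣿
⠀⠿⠒⣿⠿⠂⠂
⠂⠒⠒⠒⠒⠴⠒
⠒⠒⠴⠴⠂⠒⠴
⠴⠒⠒⣿⣿⠒⠒
⣿⠂⣿⠒⠒⠿⠒
⠒⣿⠂⠒⠒⠿⠒
⠒⠂⣿⠒⠂⠀⠀
⠒⠿⠒⠴⣿⠀⠀

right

⠀⠀⠀⠀⠀⠀⠀⠀
⠀⠀⠀⠀⠀⠀⠀⠀
⠀⠂⣿⠴⠴⠿⠿⠀
⠀⠒⠂⠴⣿⠒⠂⠀
⠀⠿⠿⣿⣾⠿⣿⠀
⠀⠿⠒⣿⠿⠂⠂⠀
⠂⠒⠒⠒⠒⠴⠒⠀
⠒⠒⠴⠴⠂⠒⠴⠀

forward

⠀⠀⠀⠀⠀⠀⠀⠀
⠀⠀⠀⠀⠀⠀⠀⠀
⠀⠀⠴⠂⠿⠒⠒⠀
⠀⠂⣿⠴⠴⠿⠿⠀
⠀⠒⠂⠴⣾⠒⠂⠀
⠀⠿⠿⣿⠂⠿⣿⠀
⠀⠿⠒⣿⠿⠂⠂⠀
⠂⠒⠒⠒⠒⠴⠒⠀

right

⠀⠀⠀⠀⠀⠀⠀⠀
⠀⠀⠀⠀⠀⠀⠀⠀
⠀⠴⠂⠿⠒⠒⠴⠀
⠂⣿⠴⠴⠿⠿⠒⠀
⠒⠂⠴⣿⣾⠂⠒⠀
⠿⠿⣿⠂⠿⣿⣿⠀
⠿⠒⣿⠿⠂⠂⠂⠀
⠒⠒⠒⠒⠴⠒⠀⠀

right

⠀⠀⠀⠀⠀⠀⠀⠀
⠀⠀⠀⠀⠀⠀⠀⠀
⠴⠂⠿⠒⠒⠴⣿⠀
⣿⠴⠴⠿⠿⠒⠂⠀
⠂⠴⣿⠒⣾⠒⠿⠀
⠿⣿⠂⠿⣿⣿⣿⠀
⠒⣿⠿⠂⠂⠂⠂⠀
⠒⠒⠒⠴⠒⠀⠀⠀

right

⠀⠀⠀⠀⠀⠀⠀⠀
⠀⠀⠀⠀⠀⠀⠀⠀
⠂⠿⠒⠒⠴⣿⠿⠀
⠴⠴⠿⠿⠒⠂⣿⠀
⠴⣿⠒⠂⣾⠿⠒⠀
⣿⠂⠿⣿⣿⣿⣿⠀
⣿⠿⠂⠂⠂⠂⣿⠀
⠒⠒⠴⠒⠀⠀⠀⠀

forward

⠀⠀⠀⠀⠀⠀⠀⠀
⠀⠀⠀⠀⠀⠀⠀⠀
⠀⠀⣿⠴⠂⠒⠂⠀
⠂⠿⠒⠒⠴⣿⠿⠀
⠴⠴⠿⠿⣾⠂⣿⠀
⠴⣿⠒⠂⠒⠿⠒⠀
⣿⠂⠿⣿⣿⣿⣿⠀
⣿⠿⠂⠂⠂⠂⣿⠀

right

⠀⠀⠀⠀⠀⠀⠀⠀
⠀⠀⠀⠀⠀⠀⠀⠀
⠀⣿⠴⠂⠒⠂⠒⠀
⠿⠒⠒⠴⣿⠿⠂⠀
⠴⠿⠿⠒⣾⣿⠂⠀
⣿⠒⠂⠒⠿⠒⠒⠀
⠂⠿⣿⣿⣿⣿⠂⠀
⠿⠂⠂⠂⠂⣿⠀⠀

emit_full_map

⠀⠀⠀⠀⠀⣿⠴⠂⠒⠂⠒
⠀⠀⠴⠂⠿⠒⠒⠴⣿⠿⠂
⠀⠂⣿⠴⠴⠿⠿⠒⣾⣿⠂
⠀⠒⠂⠴⣿⠒⠂⠒⠿⠒⠒
⠀⠿⠿⣿⠂⠿⣿⣿⣿⣿⠂
⠀⠿⠒⣿⠿⠂⠂⠂⠂⣿⠀
⠂⠒⠒⠒⠒⠴⠒⠀⠀⠀⠀
⠒⠒⠴⠴⠂⠒⠴⠀⠀⠀⠀
⠴⠒⠒⣿⣿⠒⠒⠀⠀⠀⠀
⣿⠂⣿⠒⠒⠿⠒⠀⠀⠀⠀
⠒⣿⠂⠒⠒⠿⠒⠀⠀⠀⠀
⠒⠂⣿⠒⠂⠀⠀⠀⠀⠀⠀
⠒⠿⠒⠴⣿⠀⠀⠀⠀⠀⠀

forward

⠀⠀⠀⠀⠀⠀⠀⠀
⠀⠀⠀⠀⠀⠀⠀⠀
⠀⠀⠒⠂⠂⠿⣿⠀
⠀⣿⠴⠂⠒⠂⠒⠀
⠿⠒⠒⠴⣾⠿⠂⠀
⠴⠿⠿⠒⠂⣿⠂⠀
⣿⠒⠂⠒⠿⠒⠒⠀
⠂⠿⣿⣿⣿⣿⠂⠀

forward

⠀⠀⠀⠀⠀⠀⠀⠀
⠀⠀⠀⠀⠀⠀⠀⠀
⠀⠀⠒⣿⠂⠒⣿⠀
⠀⠀⠒⠂⠂⠿⣿⠀
⠀⣿⠴⠂⣾⠂⠒⠀
⠿⠒⠒⠴⣿⠿⠂⠀
⠴⠿⠿⠒⠂⣿⠂⠀
⣿⠒⠂⠒⠿⠒⠒⠀

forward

⠀⠀⠀⠀⠀⠀⠀⠀
⠀⠀⠀⠀⠀⠀⠀⠀
⠀⠀⣿⠒⠒⠒⠒⠀
⠀⠀⠒⣿⠂⠒⣿⠀
⠀⠀⠒⠂⣾⠿⣿⠀
⠀⣿⠴⠂⠒⠂⠒⠀
⠿⠒⠒⠴⣿⠿⠂⠀
⠴⠿⠿⠒⠂⣿⠂⠀

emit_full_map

⠀⠀⠀⠀⠀⠀⣿⠒⠒⠒⠒
⠀⠀⠀⠀⠀⠀⠒⣿⠂⠒⣿
⠀⠀⠀⠀⠀⠀⠒⠂⣾⠿⣿
⠀⠀⠀⠀⠀⣿⠴⠂⠒⠂⠒
⠀⠀⠴⠂⠿⠒⠒⠴⣿⠿⠂
⠀⠂⣿⠴⠴⠿⠿⠒⠂⣿⠂
⠀⠒⠂⠴⣿⠒⠂⠒⠿⠒⠒
⠀⠿⠿⣿⠂⠿⣿⣿⣿⣿⠂
⠀⠿⠒⣿⠿⠂⠂⠂⠂⣿⠀
⠂⠒⠒⠒⠒⠴⠒⠀⠀⠀⠀
⠒⠒⠴⠴⠂⠒⠴⠀⠀⠀⠀
⠴⠒⠒⣿⣿⠒⠒⠀⠀⠀⠀
⣿⠂⣿⠒⠒⠿⠒⠀⠀⠀⠀
⠒⣿⠂⠒⠒⠿⠒⠀⠀⠀⠀
⠒⠂⣿⠒⠂⠀⠀⠀⠀⠀⠀
⠒⠿⠒⠴⣿⠀⠀⠀⠀⠀⠀


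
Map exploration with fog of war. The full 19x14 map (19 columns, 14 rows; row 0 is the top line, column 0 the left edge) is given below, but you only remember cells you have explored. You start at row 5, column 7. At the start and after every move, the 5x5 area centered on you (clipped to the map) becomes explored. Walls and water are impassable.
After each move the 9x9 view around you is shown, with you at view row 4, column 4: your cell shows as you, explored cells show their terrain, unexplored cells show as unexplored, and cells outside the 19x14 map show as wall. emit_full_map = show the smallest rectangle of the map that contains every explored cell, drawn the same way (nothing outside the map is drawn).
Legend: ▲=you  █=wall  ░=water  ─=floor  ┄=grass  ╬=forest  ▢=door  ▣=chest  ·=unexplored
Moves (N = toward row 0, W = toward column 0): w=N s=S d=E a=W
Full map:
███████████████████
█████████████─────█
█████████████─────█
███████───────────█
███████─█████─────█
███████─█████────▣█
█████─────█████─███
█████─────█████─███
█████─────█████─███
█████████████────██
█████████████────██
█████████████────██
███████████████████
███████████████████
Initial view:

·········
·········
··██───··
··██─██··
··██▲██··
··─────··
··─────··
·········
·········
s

·········
··██───··
··██─██··
··██─██··
··──▲──··
··─────··
··─────··
·········
·········

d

·········
·██───···
·██─███··
·██─███··
·───▲─█··
·─────█··
·─────█··
·········
·········

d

·········
██───····
██─████··
██─████··
────▲██··
─────██··
─────██··
·········
·········

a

·········
·██───···
·██─████·
·██─████·
·───▲─██·
·─────██·
·─────██·
·········
·········

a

·········
··██───··
··██─████
··██─████
··──▲──██
··─────██
··─────██
·········
·········

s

··██───··
··██─████
··██─████
··─────██
··──▲──██
··─────██
··█████··
·········
·········

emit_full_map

██───··
██─████
██─████
─────██
──▲──██
─────██
█████··

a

···██───·
···██─███
··███─███
··█─────█
··█─▲───█
··█─────█
··██████·
·········
·········

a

····██───
····██─██
··████─██
··██─────
··██▲────
··██─────
··███████
·········
·········

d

···██───·
···██─███
·████─███
·██─────█
·██─▲───█
·██─────█
·███████·
·········
·········

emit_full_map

··██───··
··██─████
████─████
██─────██
██─▲───██
██─────██
███████··


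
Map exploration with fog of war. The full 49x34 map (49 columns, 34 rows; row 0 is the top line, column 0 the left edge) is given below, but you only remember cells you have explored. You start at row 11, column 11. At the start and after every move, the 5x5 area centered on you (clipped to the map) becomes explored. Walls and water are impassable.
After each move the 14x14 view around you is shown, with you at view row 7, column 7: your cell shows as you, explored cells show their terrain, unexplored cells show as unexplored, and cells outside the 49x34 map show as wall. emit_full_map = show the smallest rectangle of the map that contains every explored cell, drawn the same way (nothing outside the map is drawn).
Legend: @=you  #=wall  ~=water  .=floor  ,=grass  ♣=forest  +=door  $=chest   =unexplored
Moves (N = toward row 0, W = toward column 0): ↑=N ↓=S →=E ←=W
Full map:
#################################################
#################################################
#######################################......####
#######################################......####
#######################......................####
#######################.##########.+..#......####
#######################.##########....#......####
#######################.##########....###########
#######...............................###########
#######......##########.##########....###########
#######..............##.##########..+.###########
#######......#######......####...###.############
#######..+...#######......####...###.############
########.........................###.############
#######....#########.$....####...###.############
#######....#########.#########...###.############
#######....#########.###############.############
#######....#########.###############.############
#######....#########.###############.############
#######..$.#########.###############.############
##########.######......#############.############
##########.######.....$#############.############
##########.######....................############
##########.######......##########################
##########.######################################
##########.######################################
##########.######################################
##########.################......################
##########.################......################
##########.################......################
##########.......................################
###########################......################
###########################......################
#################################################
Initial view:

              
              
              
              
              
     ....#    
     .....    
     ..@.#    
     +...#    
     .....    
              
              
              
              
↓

              
              
              
              
     ....#    
     .....    
     ....#    
     +.@.#    
     .....    
     ..###    
              
              
              
              

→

              
              
              
              
    ....#     
    ......    
    ....##    
    +..@##    
    ......    
    ..####    
              
              
              
              

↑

              
              
              
              
              
    ....##    
    ......    
    ...@##    
    +...##    
    ......    
    ..####    
              
              
              

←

              
              
              
              
              
     ....##   
     ......   
     ..@.##   
     +...##   
     ......   
     ..####   
              
              
              

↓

              
              
              
              
     ....##   
     ......   
     ....##   
     +.@.##   
     ......   
     ..####   
              
              
              
              

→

              
              
              
              
    ....##    
    ......    
    ....##    
    +..@##    
    ......    
    ..####    
              
              
              
              

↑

              
              
              
              
              
    ....##    
    ......    
    ...@##    
    +...##    
    ......    
    ..####    
              
              
              

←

              
              
              
              
              
     ....##   
     ......   
     ..@.##   
     +...##   
     ......   
     ..####   
              
              
              

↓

              
              
              
              
     ....##   
     ......   
     ....##   
     +.@.##   
     ......   
     ..####   
              
              
              
              

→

              
              
              
              
    ....##    
    ......    
    ....##    
    +..@##    
    ......    
    ..####    
              
              
              
              


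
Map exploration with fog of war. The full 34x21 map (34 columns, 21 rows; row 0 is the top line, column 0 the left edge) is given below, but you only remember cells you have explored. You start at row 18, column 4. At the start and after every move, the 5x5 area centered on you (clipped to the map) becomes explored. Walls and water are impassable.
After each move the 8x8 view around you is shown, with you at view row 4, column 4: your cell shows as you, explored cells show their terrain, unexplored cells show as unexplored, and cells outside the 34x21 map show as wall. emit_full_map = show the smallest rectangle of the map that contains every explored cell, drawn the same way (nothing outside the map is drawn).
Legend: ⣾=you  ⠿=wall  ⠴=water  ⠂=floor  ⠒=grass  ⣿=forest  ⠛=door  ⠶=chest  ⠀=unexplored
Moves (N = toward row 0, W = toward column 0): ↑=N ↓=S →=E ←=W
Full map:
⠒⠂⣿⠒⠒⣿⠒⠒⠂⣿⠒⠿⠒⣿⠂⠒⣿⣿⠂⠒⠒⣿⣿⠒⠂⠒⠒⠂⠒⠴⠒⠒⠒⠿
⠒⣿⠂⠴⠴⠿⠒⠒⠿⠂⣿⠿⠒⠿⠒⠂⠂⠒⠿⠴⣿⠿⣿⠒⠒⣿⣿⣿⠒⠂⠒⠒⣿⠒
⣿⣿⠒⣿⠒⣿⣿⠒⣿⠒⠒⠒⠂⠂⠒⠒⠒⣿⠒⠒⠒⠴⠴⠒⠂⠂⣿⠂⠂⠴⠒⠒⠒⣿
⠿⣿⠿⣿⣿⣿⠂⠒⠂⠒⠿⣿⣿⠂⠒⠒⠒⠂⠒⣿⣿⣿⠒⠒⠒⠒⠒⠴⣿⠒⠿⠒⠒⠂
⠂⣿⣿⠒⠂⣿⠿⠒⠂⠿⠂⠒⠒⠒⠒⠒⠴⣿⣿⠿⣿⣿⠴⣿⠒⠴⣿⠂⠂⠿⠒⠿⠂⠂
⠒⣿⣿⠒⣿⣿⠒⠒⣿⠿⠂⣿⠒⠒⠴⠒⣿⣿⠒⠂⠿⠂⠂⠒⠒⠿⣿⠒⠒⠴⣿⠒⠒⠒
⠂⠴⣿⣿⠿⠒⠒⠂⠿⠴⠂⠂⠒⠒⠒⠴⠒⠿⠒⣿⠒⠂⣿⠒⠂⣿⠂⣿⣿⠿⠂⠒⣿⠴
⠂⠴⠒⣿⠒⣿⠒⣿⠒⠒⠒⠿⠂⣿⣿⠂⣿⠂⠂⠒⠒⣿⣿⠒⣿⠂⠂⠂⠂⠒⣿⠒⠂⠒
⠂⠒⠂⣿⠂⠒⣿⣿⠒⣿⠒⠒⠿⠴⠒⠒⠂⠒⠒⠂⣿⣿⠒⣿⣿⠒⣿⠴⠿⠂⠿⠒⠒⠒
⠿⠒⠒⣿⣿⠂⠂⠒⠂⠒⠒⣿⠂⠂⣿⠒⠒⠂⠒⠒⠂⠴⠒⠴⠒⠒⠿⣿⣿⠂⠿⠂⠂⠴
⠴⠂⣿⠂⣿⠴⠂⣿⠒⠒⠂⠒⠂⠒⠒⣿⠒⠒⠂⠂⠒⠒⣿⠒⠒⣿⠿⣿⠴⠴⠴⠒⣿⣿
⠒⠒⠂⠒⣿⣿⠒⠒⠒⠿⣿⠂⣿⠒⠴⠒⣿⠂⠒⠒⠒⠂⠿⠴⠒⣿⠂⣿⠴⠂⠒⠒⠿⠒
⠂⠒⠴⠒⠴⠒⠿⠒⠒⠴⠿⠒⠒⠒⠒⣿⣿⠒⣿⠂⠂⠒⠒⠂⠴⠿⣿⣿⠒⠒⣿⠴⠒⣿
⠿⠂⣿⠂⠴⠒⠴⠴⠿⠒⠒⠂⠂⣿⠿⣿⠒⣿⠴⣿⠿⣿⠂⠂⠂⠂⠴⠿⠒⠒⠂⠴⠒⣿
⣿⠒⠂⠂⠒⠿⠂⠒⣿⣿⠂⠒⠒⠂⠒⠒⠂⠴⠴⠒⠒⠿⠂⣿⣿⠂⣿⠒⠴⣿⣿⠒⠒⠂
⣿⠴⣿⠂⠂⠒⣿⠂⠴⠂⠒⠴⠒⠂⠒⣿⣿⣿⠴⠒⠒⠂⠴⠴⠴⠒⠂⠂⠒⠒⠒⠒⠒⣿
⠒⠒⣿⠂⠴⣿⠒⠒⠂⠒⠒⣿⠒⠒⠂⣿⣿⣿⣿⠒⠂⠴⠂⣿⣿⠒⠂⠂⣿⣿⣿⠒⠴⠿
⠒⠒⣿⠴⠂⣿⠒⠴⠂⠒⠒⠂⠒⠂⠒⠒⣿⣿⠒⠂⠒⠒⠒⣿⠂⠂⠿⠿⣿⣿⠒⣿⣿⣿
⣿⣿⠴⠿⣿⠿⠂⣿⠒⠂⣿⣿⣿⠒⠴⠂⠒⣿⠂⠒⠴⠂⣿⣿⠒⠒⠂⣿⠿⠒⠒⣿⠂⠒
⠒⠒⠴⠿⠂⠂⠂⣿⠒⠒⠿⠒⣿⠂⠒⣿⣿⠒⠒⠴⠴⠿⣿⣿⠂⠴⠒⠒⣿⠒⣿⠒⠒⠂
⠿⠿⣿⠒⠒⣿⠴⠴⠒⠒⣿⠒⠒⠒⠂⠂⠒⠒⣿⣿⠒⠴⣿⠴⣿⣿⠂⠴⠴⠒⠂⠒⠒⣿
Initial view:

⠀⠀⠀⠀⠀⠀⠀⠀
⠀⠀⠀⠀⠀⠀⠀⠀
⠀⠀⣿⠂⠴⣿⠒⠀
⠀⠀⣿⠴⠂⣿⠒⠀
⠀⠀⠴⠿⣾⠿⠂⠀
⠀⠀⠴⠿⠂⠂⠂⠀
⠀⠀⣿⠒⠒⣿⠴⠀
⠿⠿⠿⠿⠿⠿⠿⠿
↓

⠀⠀⠀⠀⠀⠀⠀⠀
⠀⠀⣿⠂⠴⣿⠒⠀
⠀⠀⣿⠴⠂⣿⠒⠀
⠀⠀⠴⠿⣿⠿⠂⠀
⠀⠀⠴⠿⣾⠂⠂⠀
⠀⠀⣿⠒⠒⣿⠴⠀
⠿⠿⠿⠿⠿⠿⠿⠿
⠿⠿⠿⠿⠿⠿⠿⠿

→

⠀⠀⠀⠀⠀⠀⠀⠀
⠀⣿⠂⠴⣿⠒⠀⠀
⠀⣿⠴⠂⣿⠒⠴⠀
⠀⠴⠿⣿⠿⠂⣿⠀
⠀⠴⠿⠂⣾⠂⣿⠀
⠀⣿⠒⠒⣿⠴⠴⠀
⠿⠿⠿⠿⠿⠿⠿⠿
⠿⠿⠿⠿⠿⠿⠿⠿

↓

⠀⣿⠂⠴⣿⠒⠀⠀
⠀⣿⠴⠂⣿⠒⠴⠀
⠀⠴⠿⣿⠿⠂⣿⠀
⠀⠴⠿⠂⠂⠂⣿⠀
⠀⣿⠒⠒⣾⠴⠴⠀
⠿⠿⠿⠿⠿⠿⠿⠿
⠿⠿⠿⠿⠿⠿⠿⠿
⠿⠿⠿⠿⠿⠿⠿⠿

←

⠀⠀⣿⠂⠴⣿⠒⠀
⠀⠀⣿⠴⠂⣿⠒⠴
⠀⠀⠴⠿⣿⠿⠂⣿
⠀⠀⠴⠿⠂⠂⠂⣿
⠀⠀⣿⠒⣾⣿⠴⠴
⠿⠿⠿⠿⠿⠿⠿⠿
⠿⠿⠿⠿⠿⠿⠿⠿
⠿⠿⠿⠿⠿⠿⠿⠿

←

⠿⠀⠀⣿⠂⠴⣿⠒
⠿⠀⠀⣿⠴⠂⣿⠒
⠿⠀⣿⠴⠿⣿⠿⠂
⠿⠀⠒⠴⠿⠂⠂⠂
⠿⠀⠿⣿⣾⠒⣿⠴
⠿⠿⠿⠿⠿⠿⠿⠿
⠿⠿⠿⠿⠿⠿⠿⠿
⠿⠿⠿⠿⠿⠿⠿⠿

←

⠿⠿⠀⠀⣿⠂⠴⣿
⠿⠿⠀⠀⣿⠴⠂⣿
⠿⠿⣿⣿⠴⠿⣿⠿
⠿⠿⠒⠒⠴⠿⠂⠂
⠿⠿⠿⠿⣾⠒⠒⣿
⠿⠿⠿⠿⠿⠿⠿⠿
⠿⠿⠿⠿⠿⠿⠿⠿
⠿⠿⠿⠿⠿⠿⠿⠿

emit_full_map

⠀⠀⣿⠂⠴⣿⠒⠀
⠀⠀⣿⠴⠂⣿⠒⠴
⣿⣿⠴⠿⣿⠿⠂⣿
⠒⠒⠴⠿⠂⠂⠂⣿
⠿⠿⣾⠒⠒⣿⠴⠴

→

⠿⠀⠀⣿⠂⠴⣿⠒
⠿⠀⠀⣿⠴⠂⣿⠒
⠿⣿⣿⠴⠿⣿⠿⠂
⠿⠒⠒⠴⠿⠂⠂⠂
⠿⠿⠿⣿⣾⠒⣿⠴
⠿⠿⠿⠿⠿⠿⠿⠿
⠿⠿⠿⠿⠿⠿⠿⠿
⠿⠿⠿⠿⠿⠿⠿⠿

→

⠀⠀⣿⠂⠴⣿⠒⠀
⠀⠀⣿⠴⠂⣿⠒⠴
⣿⣿⠴⠿⣿⠿⠂⣿
⠒⠒⠴⠿⠂⠂⠂⣿
⠿⠿⣿⠒⣾⣿⠴⠴
⠿⠿⠿⠿⠿⠿⠿⠿
⠿⠿⠿⠿⠿⠿⠿⠿
⠿⠿⠿⠿⠿⠿⠿⠿

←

⠿⠀⠀⣿⠂⠴⣿⠒
⠿⠀⠀⣿⠴⠂⣿⠒
⠿⣿⣿⠴⠿⣿⠿⠂
⠿⠒⠒⠴⠿⠂⠂⠂
⠿⠿⠿⣿⣾⠒⣿⠴
⠿⠿⠿⠿⠿⠿⠿⠿
⠿⠿⠿⠿⠿⠿⠿⠿
⠿⠿⠿⠿⠿⠿⠿⠿

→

⠀⠀⣿⠂⠴⣿⠒⠀
⠀⠀⣿⠴⠂⣿⠒⠴
⣿⣿⠴⠿⣿⠿⠂⣿
⠒⠒⠴⠿⠂⠂⠂⣿
⠿⠿⣿⠒⣾⣿⠴⠴
⠿⠿⠿⠿⠿⠿⠿⠿
⠿⠿⠿⠿⠿⠿⠿⠿
⠿⠿⠿⠿⠿⠿⠿⠿


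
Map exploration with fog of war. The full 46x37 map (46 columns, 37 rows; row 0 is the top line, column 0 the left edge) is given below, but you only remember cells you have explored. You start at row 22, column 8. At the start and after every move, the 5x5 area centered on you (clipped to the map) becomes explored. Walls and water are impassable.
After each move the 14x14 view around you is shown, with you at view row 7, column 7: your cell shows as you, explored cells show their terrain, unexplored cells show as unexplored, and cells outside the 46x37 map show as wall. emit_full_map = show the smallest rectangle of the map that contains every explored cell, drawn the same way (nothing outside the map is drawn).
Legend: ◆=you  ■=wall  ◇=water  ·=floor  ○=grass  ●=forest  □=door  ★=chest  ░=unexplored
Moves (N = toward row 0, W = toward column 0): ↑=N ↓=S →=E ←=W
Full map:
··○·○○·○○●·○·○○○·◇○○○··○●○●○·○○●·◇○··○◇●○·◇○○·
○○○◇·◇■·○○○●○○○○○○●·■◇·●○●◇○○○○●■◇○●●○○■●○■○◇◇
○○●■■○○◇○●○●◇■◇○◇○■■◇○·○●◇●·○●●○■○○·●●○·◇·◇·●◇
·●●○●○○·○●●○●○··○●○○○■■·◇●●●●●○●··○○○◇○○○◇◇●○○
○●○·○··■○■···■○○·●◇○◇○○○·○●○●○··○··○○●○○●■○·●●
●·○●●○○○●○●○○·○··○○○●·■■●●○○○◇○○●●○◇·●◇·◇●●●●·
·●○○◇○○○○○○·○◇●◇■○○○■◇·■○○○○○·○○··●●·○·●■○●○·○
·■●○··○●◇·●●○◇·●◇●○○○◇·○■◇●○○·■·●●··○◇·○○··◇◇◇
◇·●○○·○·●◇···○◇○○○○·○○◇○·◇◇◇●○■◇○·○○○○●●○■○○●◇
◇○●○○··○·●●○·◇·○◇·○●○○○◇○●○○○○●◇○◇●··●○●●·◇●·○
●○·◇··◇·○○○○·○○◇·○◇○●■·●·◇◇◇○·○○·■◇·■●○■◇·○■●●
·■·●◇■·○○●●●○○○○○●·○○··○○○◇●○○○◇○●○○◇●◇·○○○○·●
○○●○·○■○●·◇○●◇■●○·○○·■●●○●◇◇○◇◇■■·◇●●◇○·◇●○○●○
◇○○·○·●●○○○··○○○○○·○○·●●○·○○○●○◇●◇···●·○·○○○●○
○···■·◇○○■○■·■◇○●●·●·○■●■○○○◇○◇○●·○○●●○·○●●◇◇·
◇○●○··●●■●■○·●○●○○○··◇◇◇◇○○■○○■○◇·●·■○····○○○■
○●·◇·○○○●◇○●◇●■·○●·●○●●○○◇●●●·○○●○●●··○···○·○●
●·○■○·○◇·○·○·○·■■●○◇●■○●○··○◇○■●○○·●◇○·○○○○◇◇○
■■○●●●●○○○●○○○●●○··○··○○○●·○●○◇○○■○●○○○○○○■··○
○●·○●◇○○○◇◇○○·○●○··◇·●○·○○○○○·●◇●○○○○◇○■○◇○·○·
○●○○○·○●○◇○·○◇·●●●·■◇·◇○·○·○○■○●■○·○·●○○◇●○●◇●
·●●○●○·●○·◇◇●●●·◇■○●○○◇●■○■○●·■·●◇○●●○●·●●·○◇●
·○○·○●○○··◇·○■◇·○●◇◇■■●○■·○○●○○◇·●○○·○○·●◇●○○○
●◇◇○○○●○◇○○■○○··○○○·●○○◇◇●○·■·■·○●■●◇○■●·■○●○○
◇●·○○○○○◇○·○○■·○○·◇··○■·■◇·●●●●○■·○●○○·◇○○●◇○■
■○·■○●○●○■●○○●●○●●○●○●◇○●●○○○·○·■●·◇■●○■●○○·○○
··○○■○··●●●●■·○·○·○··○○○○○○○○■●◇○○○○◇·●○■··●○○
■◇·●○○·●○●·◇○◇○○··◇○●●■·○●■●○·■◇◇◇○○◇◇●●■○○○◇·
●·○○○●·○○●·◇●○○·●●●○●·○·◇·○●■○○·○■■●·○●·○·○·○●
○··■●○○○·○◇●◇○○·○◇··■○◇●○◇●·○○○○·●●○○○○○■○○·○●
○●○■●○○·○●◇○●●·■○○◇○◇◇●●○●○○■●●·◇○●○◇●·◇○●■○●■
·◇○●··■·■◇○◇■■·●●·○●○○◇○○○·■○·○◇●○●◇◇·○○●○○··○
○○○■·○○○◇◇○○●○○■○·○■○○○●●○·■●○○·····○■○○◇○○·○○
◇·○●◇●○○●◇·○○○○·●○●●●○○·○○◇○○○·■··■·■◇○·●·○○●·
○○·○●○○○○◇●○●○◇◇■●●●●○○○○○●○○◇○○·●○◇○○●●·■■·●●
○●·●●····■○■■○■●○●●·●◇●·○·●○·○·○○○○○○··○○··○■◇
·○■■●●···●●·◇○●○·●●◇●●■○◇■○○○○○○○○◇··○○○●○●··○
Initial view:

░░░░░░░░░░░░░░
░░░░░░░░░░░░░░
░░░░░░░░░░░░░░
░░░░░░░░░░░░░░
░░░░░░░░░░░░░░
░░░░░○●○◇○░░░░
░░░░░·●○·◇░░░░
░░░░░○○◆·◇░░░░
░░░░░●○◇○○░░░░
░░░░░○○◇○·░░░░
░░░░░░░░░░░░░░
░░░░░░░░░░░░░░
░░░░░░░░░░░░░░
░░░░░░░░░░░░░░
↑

░░░░░░░░░░░░░░
░░░░░░░░░░░░░░
░░░░░░░░░░░░░░
░░░░░░░░░░░░░░
░░░░░░░░░░░░░░
░░░░░○○○◇◇░░░░
░░░░░○●○◇○░░░░
░░░░░·●◆·◇░░░░
░░░░░○○··◇░░░░
░░░░░●○◇○○░░░░
░░░░░○○◇○·░░░░
░░░░░░░░░░░░░░
░░░░░░░░░░░░░░
░░░░░░░░░░░░░░

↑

░░░░░░░░░░░░░░
░░░░░░░░░░░░░░
░░░░░░░░░░░░░░
░░░░░░░░░░░░░░
░░░░░░░░░░░░░░
░░░░░●○○○●░░░░
░░░░░○○○◇◇░░░░
░░░░░○●◆◇○░░░░
░░░░░·●○·◇░░░░
░░░░░○○··◇░░░░
░░░░░●○◇○○░░░░
░░░░░○○◇○·░░░░
░░░░░░░░░░░░░░
░░░░░░░░░░░░░░

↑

░░░░░░░░░░░░░░
░░░░░░░░░░░░░░
░░░░░░░░░░░░░░
░░░░░░░░░░░░░░
░░░░░░░░░░░░░░
░░░░░○◇·○·░░░░
░░░░░●○○○●░░░░
░░░░░○○◆◇◇░░░░
░░░░░○●○◇○░░░░
░░░░░·●○·◇░░░░
░░░░░○○··◇░░░░
░░░░░●○◇○○░░░░
░░░░░○○◇○·░░░░
░░░░░░░░░░░░░░

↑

░░░░░░░░░░░░░░
░░░░░░░░░░░░░░
░░░░░░░░░░░░░░
░░░░░░░░░░░░░░
░░░░░░░░░░░░░░
░░░░░○○●◇○░░░░
░░░░░○◇·○·░░░░
░░░░░●○◆○●░░░░
░░░░░○○○◇◇░░░░
░░░░░○●○◇○░░░░
░░░░░·●○·◇░░░░
░░░░░○○··◇░░░░
░░░░░●○◇○○░░░░
░░░░░○○◇○·░░░░

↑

░░░░░░░░░░░░░░
░░░░░░░░░░░░░░
░░░░░░░░░░░░░░
░░░░░░░░░░░░░░
░░░░░░░░░░░░░░
░░░░░●●■●■░░░░
░░░░░○○●◇○░░░░
░░░░░○◇◆○·░░░░
░░░░░●○○○●░░░░
░░░░░○○○◇◇░░░░
░░░░░○●○◇○░░░░
░░░░░·●○·◇░░░░
░░░░░○○··◇░░░░
░░░░░●○◇○○░░░░

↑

░░░░░░░░░░░░░░
░░░░░░░░░░░░░░
░░░░░░░░░░░░░░
░░░░░░░░░░░░░░
░░░░░░░░░░░░░░
░░░░░◇○○■○░░░░
░░░░░●●■●■░░░░
░░░░░○○◆◇○░░░░
░░░░░○◇·○·░░░░
░░░░░●○○○●░░░░
░░░░░○○○◇◇░░░░
░░░░░○●○◇○░░░░
░░░░░·●○·◇░░░░
░░░░░○○··◇░░░░

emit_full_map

◇○○■○
●●■●■
○○◆◇○
○◇·○·
●○○○●
○○○◇◇
○●○◇○
·●○·◇
○○··◇
●○◇○○
○○◇○·

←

░░░░░░░░░░░░░░
░░░░░░░░░░░░░░
░░░░░░░░░░░░░░
░░░░░░░░░░░░░░
░░░░░░░░░░░░░░
░░░░░·◇○○■○░░░
░░░░░·●●■●■░░░
░░░░░○○◆●◇○░░░
░░░░░·○◇·○·░░░
░░░░░●●○○○●░░░
░░░░░░○○○◇◇░░░
░░░░░░○●○◇○░░░
░░░░░░·●○·◇░░░
░░░░░░○○··◇░░░

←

■░░░░░░░░░░░░░
■░░░░░░░░░░░░░
■░░░░░░░░░░░░░
■░░░░░░░░░░░░░
■░░░░░░░░░░░░░
■░░░░■·◇○○■○░░
■░░░░··●●■●■░░
■░░░░·○◆○●◇○░░
■░░░░○·○◇·○·░░
■░░░░●●●○○○●░░
■░░░░░░○○○◇◇░░
■░░░░░░○●○◇○░░
■░░░░░░·●○·◇░░
■░░░░░░○○··◇░░

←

■■░░░░░░░░░░░░
■■░░░░░░░░░░░░
■■░░░░░░░░░░░░
■■░░░░░░░░░░░░
■■░░░░░░░░░░░░
■■░░░·■·◇○○■○░
■■░░░○··●●■●■░
■■░░░◇·◆○○●◇○░
■■░░░■○·○◇·○·░
■■░░░●●●●○○○●░
■■░░░░░░○○○◇◇░
■■░░░░░░○●○◇○░
■■░░░░░░·●○·◇░
■■░░░░░░○○··◇░

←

■■■░░░░░░░░░░░
■■■░░░░░░░░░░░
■■■░░░░░░░░░░░
■■■░░░░░░░░░░░
■■■░░░░░░░░░░░
■■■░░··■·◇○○■○
■■■░░●○··●●■●■
■■■░░·◇◆○○○●◇○
■■■░░○■○·○◇·○·
■■■░░○●●●●○○○●
■■■░░░░░░○○○◇◇
■■■░░░░░░○●○◇○
■■■░░░░░░·●○·◇
■■■░░░░░░○○··◇

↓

■■■░░░░░░░░░░░
■■■░░░░░░░░░░░
■■■░░░░░░░░░░░
■■■░░░░░░░░░░░
■■■░░··■·◇○○■○
■■■░░●○··●●■●■
■■■░░·◇·○○○●◇○
■■■░░○■◆·○◇·○·
■■■░░○●●●●○○○●
■■■░░·○●◇○○○◇◇
■■■░░░░░░○●○◇○
■■■░░░░░░·●○·◇
■■■░░░░░░○○··◇
■■■░░░░░░●○◇○○

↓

■■■░░░░░░░░░░░
■■■░░░░░░░░░░░
■■■░░░░░░░░░░░
■■■░░··■·◇○○■○
■■■░░●○··●●■●■
■■■░░·◇·○○○●◇○
■■■░░○■○·○◇·○·
■■■░░○●◆●●○○○●
■■■░░·○●◇○○○◇◇
■■■░░○○○·○●○◇○
■■■░░░░░░·●○·◇
■■■░░░░░░○○··◇
■■■░░░░░░●○◇○○
■■■░░░░░░○○◇○·

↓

■■■░░░░░░░░░░░
■■■░░░░░░░░░░░
■■■░░··■·◇○○■○
■■■░░●○··●●■●■
■■■░░·◇·○○○●◇○
■■■░░○■○·○◇·○·
■■■░░○●●●●○○○●
■■■░░·○◆◇○○○◇◇
■■■░░○○○·○●○◇○
■■■░░●○●○·●○·◇
■■■░░░░░░○○··◇
■■■░░░░░░●○◇○○
■■■░░░░░░○○◇○·
■■■░░░░░░░░░░░

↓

■■■░░░░░░░░░░░
■■■░░··■·◇○○■○
■■■░░●○··●●■●■
■■■░░·◇·○○○●◇○
■■■░░○■○·○◇·○·
■■■░░○●●●●○○○●
■■■░░·○●◇○○○◇◇
■■■░░○○◆·○●○◇○
■■■░░●○●○·●○·◇
■■■░░○·○●○○··◇
■■■░░░░░░●○◇○○
■■■░░░░░░○○◇○·
■■■░░░░░░░░░░░
■■■░░░░░░░░░░░

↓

■■■░░··■·◇○○■○
■■■░░●○··●●■●■
■■■░░·◇·○○○●◇○
■■■░░○■○·○◇·○·
■■■░░○●●●●○○○●
■■■░░·○●◇○○○◇◇
■■■░░○○○·○●○◇○
■■■░░●○◆○·●○·◇
■■■░░○·○●○○··◇
■■■░░◇○○○●○◇○○
■■■░░░░░░○○◇○·
■■■░░░░░░░░░░░
■■■░░░░░░░░░░░
■■■░░░░░░░░░░░

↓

■■■░░●○··●●■●■
■■■░░·◇·○○○●◇○
■■■░░○■○·○◇·○·
■■■░░○●●●●○○○●
■■■░░·○●◇○○○◇◇
■■■░░○○○·○●○◇○
■■■░░●○●○·●○·◇
■■■░░○·◆●○○··◇
■■■░░◇○○○●○◇○○
■■■░░·○○○○○◇○·
■■■░░░░░░░░░░░
■■■░░░░░░░░░░░
■■■░░░░░░░░░░░
■■■░░░░░░░░░░░

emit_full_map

··■·◇○○■○
●○··●●■●■
·◇·○○○●◇○
○■○·○◇·○·
○●●●●○○○●
·○●◇○○○◇◇
○○○·○●○◇○
●○●○·●○·◇
○·◆●○○··◇
◇○○○●○◇○○
·○○○○○◇○·
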